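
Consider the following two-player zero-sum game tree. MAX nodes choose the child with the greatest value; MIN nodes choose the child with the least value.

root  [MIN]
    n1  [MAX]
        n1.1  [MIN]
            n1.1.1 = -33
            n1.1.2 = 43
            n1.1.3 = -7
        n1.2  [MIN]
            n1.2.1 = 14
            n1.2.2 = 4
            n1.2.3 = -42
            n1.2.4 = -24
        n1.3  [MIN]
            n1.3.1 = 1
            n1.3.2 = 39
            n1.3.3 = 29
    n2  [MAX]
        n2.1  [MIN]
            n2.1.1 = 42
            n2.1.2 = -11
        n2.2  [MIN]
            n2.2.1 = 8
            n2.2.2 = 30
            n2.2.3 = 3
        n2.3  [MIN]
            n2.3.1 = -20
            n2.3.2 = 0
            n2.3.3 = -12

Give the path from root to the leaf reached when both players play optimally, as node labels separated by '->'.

root -> n1 -> n1.3 -> n1.3.1

n1.1 (MIN): min(-33, 43, -7) = -33
n1.2 (MIN): min(14, 4, -42, -24) = -42
n1.3 (MIN): min(1, 39, 29) = 1
n1 (MAX): max(-33, -42, 1) = 1
n2.1 (MIN): min(42, -11) = -11
n2.2 (MIN): min(8, 30, 3) = 3
n2.3 (MIN): min(-20, 0, -12) = -20
n2 (MAX): max(-11, 3, -20) = 3
root (MIN): min(1, 3) = 1
At root, MIN picks n1 (lowest: 1).
At n1, MAX picks n1.3 (highest: 1).
At n1.3, MIN picks n1.3.1 (lowest: 1).
Terminal value 1.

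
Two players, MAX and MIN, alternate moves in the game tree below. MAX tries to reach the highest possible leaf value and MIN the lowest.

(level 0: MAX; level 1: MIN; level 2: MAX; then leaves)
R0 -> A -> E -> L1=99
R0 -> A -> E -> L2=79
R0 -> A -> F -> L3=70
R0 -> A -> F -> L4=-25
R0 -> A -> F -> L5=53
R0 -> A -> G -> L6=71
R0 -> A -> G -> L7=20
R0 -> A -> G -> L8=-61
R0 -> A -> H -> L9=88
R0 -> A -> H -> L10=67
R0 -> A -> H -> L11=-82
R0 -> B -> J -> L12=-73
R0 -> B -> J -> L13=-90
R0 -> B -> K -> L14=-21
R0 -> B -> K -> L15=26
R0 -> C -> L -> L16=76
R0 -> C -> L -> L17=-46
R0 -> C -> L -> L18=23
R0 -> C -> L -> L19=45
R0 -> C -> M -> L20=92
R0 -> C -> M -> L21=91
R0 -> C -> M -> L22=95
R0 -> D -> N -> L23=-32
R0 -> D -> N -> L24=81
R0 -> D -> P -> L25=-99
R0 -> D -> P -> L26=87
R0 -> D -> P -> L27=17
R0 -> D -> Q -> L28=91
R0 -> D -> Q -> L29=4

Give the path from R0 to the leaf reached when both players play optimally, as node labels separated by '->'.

R0 -> D -> N -> L24

E (MAX): max(99, 79) = 99
F (MAX): max(70, -25, 53) = 70
G (MAX): max(71, 20, -61) = 71
H (MAX): max(88, 67, -82) = 88
A (MIN): min(99, 70, 71, 88) = 70
J (MAX): max(-73, -90) = -73
K (MAX): max(-21, 26) = 26
B (MIN): min(-73, 26) = -73
L (MAX): max(76, -46, 23, 45) = 76
M (MAX): max(92, 91, 95) = 95
C (MIN): min(76, 95) = 76
N (MAX): max(-32, 81) = 81
P (MAX): max(-99, 87, 17) = 87
Q (MAX): max(91, 4) = 91
D (MIN): min(81, 87, 91) = 81
R0 (MAX): max(70, -73, 76, 81) = 81
At R0, MAX picks D (highest: 81).
At D, MIN picks N (lowest: 81).
At N, MAX picks L24 (highest: 81).
Terminal value 81.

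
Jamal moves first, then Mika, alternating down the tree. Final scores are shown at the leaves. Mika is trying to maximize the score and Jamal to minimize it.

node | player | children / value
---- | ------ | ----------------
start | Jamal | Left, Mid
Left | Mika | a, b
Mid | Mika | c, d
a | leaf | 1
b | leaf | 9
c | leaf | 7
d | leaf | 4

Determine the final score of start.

Left (Mika): max(1, 9) = 9
Mid (Mika): max(7, 4) = 7
start (Jamal): min(9, 7) = 7

7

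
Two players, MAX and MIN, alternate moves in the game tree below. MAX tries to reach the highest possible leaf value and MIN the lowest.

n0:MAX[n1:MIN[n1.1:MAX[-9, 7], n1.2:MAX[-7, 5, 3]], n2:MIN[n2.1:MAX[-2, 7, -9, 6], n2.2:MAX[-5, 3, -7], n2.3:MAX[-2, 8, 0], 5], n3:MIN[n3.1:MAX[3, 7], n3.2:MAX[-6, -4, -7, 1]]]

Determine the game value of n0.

n1.1 (MAX): max(-9, 7) = 7
n1.2 (MAX): max(-7, 5, 3) = 5
n1 (MIN): min(7, 5) = 5
n2.1 (MAX): max(-2, 7, -9, 6) = 7
n2.2 (MAX): max(-5, 3, -7) = 3
n2.3 (MAX): max(-2, 8, 0) = 8
n2 (MIN): min(7, 3, 8, 5) = 3
n3.1 (MAX): max(3, 7) = 7
n3.2 (MAX): max(-6, -4, -7, 1) = 1
n3 (MIN): min(7, 1) = 1
n0 (MAX): max(5, 3, 1) = 5

5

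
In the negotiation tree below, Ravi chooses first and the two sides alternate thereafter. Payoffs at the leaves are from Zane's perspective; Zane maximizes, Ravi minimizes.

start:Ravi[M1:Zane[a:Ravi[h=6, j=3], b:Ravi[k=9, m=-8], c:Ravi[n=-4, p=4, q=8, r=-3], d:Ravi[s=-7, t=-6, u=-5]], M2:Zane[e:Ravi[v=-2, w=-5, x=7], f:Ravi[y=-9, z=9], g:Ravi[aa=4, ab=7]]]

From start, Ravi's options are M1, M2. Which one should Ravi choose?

M1

a (Ravi): min(6, 3) = 3
b (Ravi): min(9, -8) = -8
c (Ravi): min(-4, 4, 8, -3) = -4
d (Ravi): min(-7, -6, -5) = -7
M1 (Zane): max(3, -8, -4, -7) = 3
e (Ravi): min(-2, -5, 7) = -5
f (Ravi): min(-9, 9) = -9
g (Ravi): min(4, 7) = 4
M2 (Zane): max(-5, -9, 4) = 4
start (Ravi): min(3, 4) = 3
Ravi at start wants the lowest of {M1=3, M2=4}, so chooses M1.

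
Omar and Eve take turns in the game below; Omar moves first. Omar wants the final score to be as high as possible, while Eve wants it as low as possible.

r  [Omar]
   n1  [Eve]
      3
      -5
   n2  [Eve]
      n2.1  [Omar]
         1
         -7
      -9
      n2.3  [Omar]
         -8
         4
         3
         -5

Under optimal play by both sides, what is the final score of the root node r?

-5

n1 (Eve): min(3, -5) = -5
n2.1 (Omar): max(1, -7) = 1
n2.3 (Omar): max(-8, 4, 3, -5) = 4
n2 (Eve): min(1, -9, 4) = -9
r (Omar): max(-5, -9) = -5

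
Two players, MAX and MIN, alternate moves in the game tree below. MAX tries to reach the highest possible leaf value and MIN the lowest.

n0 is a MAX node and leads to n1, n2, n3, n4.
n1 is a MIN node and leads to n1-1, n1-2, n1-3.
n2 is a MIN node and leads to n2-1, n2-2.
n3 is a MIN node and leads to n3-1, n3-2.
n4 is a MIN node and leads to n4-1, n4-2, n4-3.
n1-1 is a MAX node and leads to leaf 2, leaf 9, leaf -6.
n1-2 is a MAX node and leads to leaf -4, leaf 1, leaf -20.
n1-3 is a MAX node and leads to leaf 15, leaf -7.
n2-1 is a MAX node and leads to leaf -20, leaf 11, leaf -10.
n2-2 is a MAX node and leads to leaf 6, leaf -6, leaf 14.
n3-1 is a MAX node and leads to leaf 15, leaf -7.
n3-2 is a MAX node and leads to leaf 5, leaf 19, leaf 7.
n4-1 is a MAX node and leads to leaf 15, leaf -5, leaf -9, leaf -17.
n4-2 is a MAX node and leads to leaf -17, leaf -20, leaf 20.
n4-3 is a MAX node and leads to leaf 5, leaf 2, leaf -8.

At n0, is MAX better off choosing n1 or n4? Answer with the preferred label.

n1-1 (MAX): max(2, 9, -6) = 9
n1-2 (MAX): max(-4, 1, -20) = 1
n1-3 (MAX): max(15, -7) = 15
n1 (MIN): min(9, 1, 15) = 1
n4-1 (MAX): max(15, -5, -9, -17) = 15
n4-2 (MAX): max(-17, -20, 20) = 20
n4-3 (MAX): max(5, 2, -8) = 5
n4 (MIN): min(15, 20, 5) = 5
MAX prefers the higher value; n1=1, n4=5. n4 is better since 5 > 1.

n4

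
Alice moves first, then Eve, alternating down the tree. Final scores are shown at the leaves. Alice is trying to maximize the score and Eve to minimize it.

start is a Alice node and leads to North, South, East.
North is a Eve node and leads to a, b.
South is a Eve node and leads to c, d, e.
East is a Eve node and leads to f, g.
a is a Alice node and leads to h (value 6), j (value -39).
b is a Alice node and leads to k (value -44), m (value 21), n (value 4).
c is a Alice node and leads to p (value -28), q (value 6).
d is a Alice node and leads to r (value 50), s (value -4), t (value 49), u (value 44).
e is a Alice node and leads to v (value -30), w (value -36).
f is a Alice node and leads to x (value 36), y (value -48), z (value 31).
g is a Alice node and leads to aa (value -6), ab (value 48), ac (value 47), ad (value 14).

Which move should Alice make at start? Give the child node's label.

East

a (Alice): max(6, -39) = 6
b (Alice): max(-44, 21, 4) = 21
North (Eve): min(6, 21) = 6
c (Alice): max(-28, 6) = 6
d (Alice): max(50, -4, 49, 44) = 50
e (Alice): max(-30, -36) = -30
South (Eve): min(6, 50, -30) = -30
f (Alice): max(36, -48, 31) = 36
g (Alice): max(-6, 48, 47, 14) = 48
East (Eve): min(36, 48) = 36
start (Alice): max(6, -30, 36) = 36
Alice at start wants the highest of {North=6, South=-30, East=36}, so chooses East.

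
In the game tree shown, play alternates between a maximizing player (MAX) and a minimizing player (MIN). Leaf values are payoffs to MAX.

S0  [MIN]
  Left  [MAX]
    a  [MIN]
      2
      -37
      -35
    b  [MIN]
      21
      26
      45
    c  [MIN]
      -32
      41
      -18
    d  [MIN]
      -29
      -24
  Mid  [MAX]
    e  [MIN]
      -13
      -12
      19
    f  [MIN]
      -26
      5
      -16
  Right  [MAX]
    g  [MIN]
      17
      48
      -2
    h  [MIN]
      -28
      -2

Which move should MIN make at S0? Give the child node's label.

Mid

a (MIN): min(2, -37, -35) = -37
b (MIN): min(21, 26, 45) = 21
c (MIN): min(-32, 41, -18) = -32
d (MIN): min(-29, -24) = -29
Left (MAX): max(-37, 21, -32, -29) = 21
e (MIN): min(-13, -12, 19) = -13
f (MIN): min(-26, 5, -16) = -26
Mid (MAX): max(-13, -26) = -13
g (MIN): min(17, 48, -2) = -2
h (MIN): min(-28, -2) = -28
Right (MAX): max(-2, -28) = -2
S0 (MIN): min(21, -13, -2) = -13
MIN at S0 wants the lowest of {Left=21, Mid=-13, Right=-2}, so chooses Mid.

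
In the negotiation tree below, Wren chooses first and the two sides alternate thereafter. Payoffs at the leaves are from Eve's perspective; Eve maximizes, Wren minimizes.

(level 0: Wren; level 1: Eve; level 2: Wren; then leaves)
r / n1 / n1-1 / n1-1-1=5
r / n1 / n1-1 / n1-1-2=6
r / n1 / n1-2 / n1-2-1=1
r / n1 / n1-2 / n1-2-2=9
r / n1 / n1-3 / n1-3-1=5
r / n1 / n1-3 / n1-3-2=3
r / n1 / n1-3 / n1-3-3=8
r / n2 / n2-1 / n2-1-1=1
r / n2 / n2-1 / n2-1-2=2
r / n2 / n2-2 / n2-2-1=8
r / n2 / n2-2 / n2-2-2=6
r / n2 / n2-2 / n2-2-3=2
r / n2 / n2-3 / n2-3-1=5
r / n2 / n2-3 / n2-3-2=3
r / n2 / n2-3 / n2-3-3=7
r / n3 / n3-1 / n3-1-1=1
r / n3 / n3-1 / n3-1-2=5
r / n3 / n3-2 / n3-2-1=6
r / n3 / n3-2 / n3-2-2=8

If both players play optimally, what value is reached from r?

n1-1 (Wren): min(5, 6) = 5
n1-2 (Wren): min(1, 9) = 1
n1-3 (Wren): min(5, 3, 8) = 3
n1 (Eve): max(5, 1, 3) = 5
n2-1 (Wren): min(1, 2) = 1
n2-2 (Wren): min(8, 6, 2) = 2
n2-3 (Wren): min(5, 3, 7) = 3
n2 (Eve): max(1, 2, 3) = 3
n3-1 (Wren): min(1, 5) = 1
n3-2 (Wren): min(6, 8) = 6
n3 (Eve): max(1, 6) = 6
r (Wren): min(5, 3, 6) = 3

3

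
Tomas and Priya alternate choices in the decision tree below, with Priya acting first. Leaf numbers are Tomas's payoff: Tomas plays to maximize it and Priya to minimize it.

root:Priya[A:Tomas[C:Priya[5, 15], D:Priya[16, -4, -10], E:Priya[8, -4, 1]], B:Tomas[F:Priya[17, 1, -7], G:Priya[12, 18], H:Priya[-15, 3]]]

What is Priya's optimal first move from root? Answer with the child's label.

A

C (Priya): min(5, 15) = 5
D (Priya): min(16, -4, -10) = -10
E (Priya): min(8, -4, 1) = -4
A (Tomas): max(5, -10, -4) = 5
F (Priya): min(17, 1, -7) = -7
G (Priya): min(12, 18) = 12
H (Priya): min(-15, 3) = -15
B (Tomas): max(-7, 12, -15) = 12
root (Priya): min(5, 12) = 5
Priya at root wants the lowest of {A=5, B=12}, so chooses A.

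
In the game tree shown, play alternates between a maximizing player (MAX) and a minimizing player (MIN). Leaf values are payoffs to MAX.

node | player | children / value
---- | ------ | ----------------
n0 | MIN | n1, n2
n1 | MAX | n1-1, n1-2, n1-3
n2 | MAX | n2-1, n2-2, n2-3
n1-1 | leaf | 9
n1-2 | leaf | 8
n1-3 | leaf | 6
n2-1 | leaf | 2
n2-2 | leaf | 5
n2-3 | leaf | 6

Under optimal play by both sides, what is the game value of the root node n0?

n1 (MAX): max(9, 8, 6) = 9
n2 (MAX): max(2, 5, 6) = 6
n0 (MIN): min(9, 6) = 6

6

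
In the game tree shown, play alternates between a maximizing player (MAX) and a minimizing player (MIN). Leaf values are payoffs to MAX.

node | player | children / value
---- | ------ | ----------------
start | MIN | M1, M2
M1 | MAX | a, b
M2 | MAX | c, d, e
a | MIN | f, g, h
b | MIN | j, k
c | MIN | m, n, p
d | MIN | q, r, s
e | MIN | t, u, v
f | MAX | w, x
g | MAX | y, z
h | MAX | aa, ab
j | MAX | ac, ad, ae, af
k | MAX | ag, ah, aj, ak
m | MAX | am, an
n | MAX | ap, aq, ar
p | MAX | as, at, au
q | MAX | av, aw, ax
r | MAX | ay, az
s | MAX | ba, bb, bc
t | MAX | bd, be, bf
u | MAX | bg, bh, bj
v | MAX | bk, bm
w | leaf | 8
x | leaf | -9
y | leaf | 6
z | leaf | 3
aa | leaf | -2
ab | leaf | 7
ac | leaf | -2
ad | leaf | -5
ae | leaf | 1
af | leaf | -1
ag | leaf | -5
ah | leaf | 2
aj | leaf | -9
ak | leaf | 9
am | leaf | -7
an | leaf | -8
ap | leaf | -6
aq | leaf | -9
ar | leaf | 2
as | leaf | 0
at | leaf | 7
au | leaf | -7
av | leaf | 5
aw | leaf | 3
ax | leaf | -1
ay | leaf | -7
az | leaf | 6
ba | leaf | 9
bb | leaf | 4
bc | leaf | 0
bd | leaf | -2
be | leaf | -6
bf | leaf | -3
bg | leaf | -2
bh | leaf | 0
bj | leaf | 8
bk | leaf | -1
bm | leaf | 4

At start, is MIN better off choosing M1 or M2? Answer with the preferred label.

f (MAX): max(8, -9) = 8
g (MAX): max(6, 3) = 6
h (MAX): max(-2, 7) = 7
a (MIN): min(8, 6, 7) = 6
j (MAX): max(-2, -5, 1, -1) = 1
k (MAX): max(-5, 2, -9, 9) = 9
b (MIN): min(1, 9) = 1
M1 (MAX): max(6, 1) = 6
m (MAX): max(-7, -8) = -7
n (MAX): max(-6, -9, 2) = 2
p (MAX): max(0, 7, -7) = 7
c (MIN): min(-7, 2, 7) = -7
q (MAX): max(5, 3, -1) = 5
r (MAX): max(-7, 6) = 6
s (MAX): max(9, 4, 0) = 9
d (MIN): min(5, 6, 9) = 5
t (MAX): max(-2, -6, -3) = -2
u (MAX): max(-2, 0, 8) = 8
v (MAX): max(-1, 4) = 4
e (MIN): min(-2, 8, 4) = -2
M2 (MAX): max(-7, 5, -2) = 5
MIN prefers the lower value; M1=6, M2=5. M2 is better since 5 < 6.

M2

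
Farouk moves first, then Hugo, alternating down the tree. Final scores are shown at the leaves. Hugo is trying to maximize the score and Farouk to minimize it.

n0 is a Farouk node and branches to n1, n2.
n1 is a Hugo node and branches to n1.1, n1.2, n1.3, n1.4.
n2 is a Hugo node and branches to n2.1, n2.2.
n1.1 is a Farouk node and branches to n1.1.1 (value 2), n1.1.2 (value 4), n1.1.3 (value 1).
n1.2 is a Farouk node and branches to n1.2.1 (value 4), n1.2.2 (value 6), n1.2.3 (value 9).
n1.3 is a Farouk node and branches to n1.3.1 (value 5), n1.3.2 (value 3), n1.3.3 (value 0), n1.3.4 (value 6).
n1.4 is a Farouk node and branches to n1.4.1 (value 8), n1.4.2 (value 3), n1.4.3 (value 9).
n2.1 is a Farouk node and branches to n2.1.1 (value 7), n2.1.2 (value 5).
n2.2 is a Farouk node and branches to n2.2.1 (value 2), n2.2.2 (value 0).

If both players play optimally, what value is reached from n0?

n1.1 (Farouk): min(2, 4, 1) = 1
n1.2 (Farouk): min(4, 6, 9) = 4
n1.3 (Farouk): min(5, 3, 0, 6) = 0
n1.4 (Farouk): min(8, 3, 9) = 3
n1 (Hugo): max(1, 4, 0, 3) = 4
n2.1 (Farouk): min(7, 5) = 5
n2.2 (Farouk): min(2, 0) = 0
n2 (Hugo): max(5, 0) = 5
n0 (Farouk): min(4, 5) = 4

4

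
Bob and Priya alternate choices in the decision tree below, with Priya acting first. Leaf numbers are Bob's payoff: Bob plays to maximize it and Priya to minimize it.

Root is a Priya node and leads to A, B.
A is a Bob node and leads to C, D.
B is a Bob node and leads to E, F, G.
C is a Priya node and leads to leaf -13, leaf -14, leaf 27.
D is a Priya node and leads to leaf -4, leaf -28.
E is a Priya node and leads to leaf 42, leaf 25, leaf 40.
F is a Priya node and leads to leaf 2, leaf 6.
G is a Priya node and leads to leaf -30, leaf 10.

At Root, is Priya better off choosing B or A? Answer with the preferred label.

A

E (Priya): min(42, 25, 40) = 25
F (Priya): min(2, 6) = 2
G (Priya): min(-30, 10) = -30
B (Bob): max(25, 2, -30) = 25
C (Priya): min(-13, -14, 27) = -14
D (Priya): min(-4, -28) = -28
A (Bob): max(-14, -28) = -14
Priya prefers the lower value; B=25, A=-14. A is better since -14 < 25.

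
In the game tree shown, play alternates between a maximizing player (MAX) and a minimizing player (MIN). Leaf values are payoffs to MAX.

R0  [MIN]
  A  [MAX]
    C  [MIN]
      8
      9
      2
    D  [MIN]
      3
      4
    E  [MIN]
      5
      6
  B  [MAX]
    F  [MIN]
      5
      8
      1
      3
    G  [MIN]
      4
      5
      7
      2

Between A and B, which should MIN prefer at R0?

C (MIN): min(8, 9, 2) = 2
D (MIN): min(3, 4) = 3
E (MIN): min(5, 6) = 5
A (MAX): max(2, 3, 5) = 5
F (MIN): min(5, 8, 1, 3) = 1
G (MIN): min(4, 5, 7, 2) = 2
B (MAX): max(1, 2) = 2
MIN prefers the lower value; A=5, B=2. B is better since 2 < 5.

B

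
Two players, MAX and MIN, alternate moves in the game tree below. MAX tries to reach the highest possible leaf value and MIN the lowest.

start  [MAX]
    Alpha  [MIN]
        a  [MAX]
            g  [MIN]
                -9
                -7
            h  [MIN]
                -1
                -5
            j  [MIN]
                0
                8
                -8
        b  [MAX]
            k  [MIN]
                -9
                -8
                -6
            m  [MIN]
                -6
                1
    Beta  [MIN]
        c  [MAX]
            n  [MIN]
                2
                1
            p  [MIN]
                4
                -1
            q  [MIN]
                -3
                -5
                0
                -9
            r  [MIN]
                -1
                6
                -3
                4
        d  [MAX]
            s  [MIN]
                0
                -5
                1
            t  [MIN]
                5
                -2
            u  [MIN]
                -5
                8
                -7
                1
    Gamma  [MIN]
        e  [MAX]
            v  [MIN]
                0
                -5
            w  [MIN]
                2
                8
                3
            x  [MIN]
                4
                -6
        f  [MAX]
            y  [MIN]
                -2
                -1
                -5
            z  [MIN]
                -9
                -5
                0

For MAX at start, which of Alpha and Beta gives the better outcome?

Beta

g (MIN): min(-9, -7) = -9
h (MIN): min(-1, -5) = -5
j (MIN): min(0, 8, -8) = -8
a (MAX): max(-9, -5, -8) = -5
k (MIN): min(-9, -8, -6) = -9
m (MIN): min(-6, 1) = -6
b (MAX): max(-9, -6) = -6
Alpha (MIN): min(-5, -6) = -6
n (MIN): min(2, 1) = 1
p (MIN): min(4, -1) = -1
q (MIN): min(-3, -5, 0, -9) = -9
r (MIN): min(-1, 6, -3, 4) = -3
c (MAX): max(1, -1, -9, -3) = 1
s (MIN): min(0, -5, 1) = -5
t (MIN): min(5, -2) = -2
u (MIN): min(-5, 8, -7, 1) = -7
d (MAX): max(-5, -2, -7) = -2
Beta (MIN): min(1, -2) = -2
MAX prefers the higher value; Alpha=-6, Beta=-2. Beta is better since -2 > -6.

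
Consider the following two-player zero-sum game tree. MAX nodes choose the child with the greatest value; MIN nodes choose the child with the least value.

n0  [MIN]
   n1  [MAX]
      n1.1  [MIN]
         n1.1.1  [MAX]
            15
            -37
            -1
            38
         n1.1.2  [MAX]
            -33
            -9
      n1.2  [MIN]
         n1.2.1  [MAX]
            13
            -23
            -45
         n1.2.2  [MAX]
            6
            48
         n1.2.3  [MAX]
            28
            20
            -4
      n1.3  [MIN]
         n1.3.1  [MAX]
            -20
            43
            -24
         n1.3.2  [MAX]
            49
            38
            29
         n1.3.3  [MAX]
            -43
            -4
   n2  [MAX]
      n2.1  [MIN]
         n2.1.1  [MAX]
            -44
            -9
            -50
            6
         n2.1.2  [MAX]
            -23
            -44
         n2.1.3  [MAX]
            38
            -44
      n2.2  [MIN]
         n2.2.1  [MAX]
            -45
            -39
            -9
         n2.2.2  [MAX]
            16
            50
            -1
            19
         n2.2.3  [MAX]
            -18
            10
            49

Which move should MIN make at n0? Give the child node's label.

n1.1.1 (MAX): max(15, -37, -1, 38) = 38
n1.1.2 (MAX): max(-33, -9) = -9
n1.1 (MIN): min(38, -9) = -9
n1.2.1 (MAX): max(13, -23, -45) = 13
n1.2.2 (MAX): max(6, 48) = 48
n1.2.3 (MAX): max(28, 20, -4) = 28
n1.2 (MIN): min(13, 48, 28) = 13
n1.3.1 (MAX): max(-20, 43, -24) = 43
n1.3.2 (MAX): max(49, 38, 29) = 49
n1.3.3 (MAX): max(-43, -4) = -4
n1.3 (MIN): min(43, 49, -4) = -4
n1 (MAX): max(-9, 13, -4) = 13
n2.1.1 (MAX): max(-44, -9, -50, 6) = 6
n2.1.2 (MAX): max(-23, -44) = -23
n2.1.3 (MAX): max(38, -44) = 38
n2.1 (MIN): min(6, -23, 38) = -23
n2.2.1 (MAX): max(-45, -39, -9) = -9
n2.2.2 (MAX): max(16, 50, -1, 19) = 50
n2.2.3 (MAX): max(-18, 10, 49) = 49
n2.2 (MIN): min(-9, 50, 49) = -9
n2 (MAX): max(-23, -9) = -9
n0 (MIN): min(13, -9) = -9
MIN at n0 wants the lowest of {n1=13, n2=-9}, so chooses n2.

n2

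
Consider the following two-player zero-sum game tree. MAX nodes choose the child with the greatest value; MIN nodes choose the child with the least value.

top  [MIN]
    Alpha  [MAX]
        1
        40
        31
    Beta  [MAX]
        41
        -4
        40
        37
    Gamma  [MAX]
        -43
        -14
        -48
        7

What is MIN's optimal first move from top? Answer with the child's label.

Alpha (MAX): max(1, 40, 31) = 40
Beta (MAX): max(41, -4, 40, 37) = 41
Gamma (MAX): max(-43, -14, -48, 7) = 7
top (MIN): min(40, 41, 7) = 7
MIN at top wants the lowest of {Alpha=40, Beta=41, Gamma=7}, so chooses Gamma.

Gamma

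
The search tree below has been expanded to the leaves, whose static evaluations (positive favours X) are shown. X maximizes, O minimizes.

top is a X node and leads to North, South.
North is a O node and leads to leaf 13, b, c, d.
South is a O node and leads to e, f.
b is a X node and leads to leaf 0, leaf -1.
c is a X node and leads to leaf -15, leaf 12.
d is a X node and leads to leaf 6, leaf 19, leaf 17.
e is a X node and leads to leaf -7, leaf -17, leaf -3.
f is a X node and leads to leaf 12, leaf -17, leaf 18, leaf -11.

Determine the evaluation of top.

b (X): max(0, -1) = 0
c (X): max(-15, 12) = 12
d (X): max(6, 19, 17) = 19
North (O): min(13, 0, 12, 19) = 0
e (X): max(-7, -17, -3) = -3
f (X): max(12, -17, 18, -11) = 18
South (O): min(-3, 18) = -3
top (X): max(0, -3) = 0

0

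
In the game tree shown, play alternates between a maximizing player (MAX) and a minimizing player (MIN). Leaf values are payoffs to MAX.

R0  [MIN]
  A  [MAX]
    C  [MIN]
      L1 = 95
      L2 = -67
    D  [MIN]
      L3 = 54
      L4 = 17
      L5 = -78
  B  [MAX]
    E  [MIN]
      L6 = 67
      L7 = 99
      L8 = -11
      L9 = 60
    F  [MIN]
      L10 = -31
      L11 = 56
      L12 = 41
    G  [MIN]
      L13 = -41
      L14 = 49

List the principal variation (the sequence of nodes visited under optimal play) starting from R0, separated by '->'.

R0 -> A -> C -> L2

C (MIN): min(95, -67) = -67
D (MIN): min(54, 17, -78) = -78
A (MAX): max(-67, -78) = -67
E (MIN): min(67, 99, -11, 60) = -11
F (MIN): min(-31, 56, 41) = -31
G (MIN): min(-41, 49) = -41
B (MAX): max(-11, -31, -41) = -11
R0 (MIN): min(-67, -11) = -67
At R0, MIN picks A (lowest: -67).
At A, MAX picks C (highest: -67).
At C, MIN picks L2 (lowest: -67).
Terminal value -67.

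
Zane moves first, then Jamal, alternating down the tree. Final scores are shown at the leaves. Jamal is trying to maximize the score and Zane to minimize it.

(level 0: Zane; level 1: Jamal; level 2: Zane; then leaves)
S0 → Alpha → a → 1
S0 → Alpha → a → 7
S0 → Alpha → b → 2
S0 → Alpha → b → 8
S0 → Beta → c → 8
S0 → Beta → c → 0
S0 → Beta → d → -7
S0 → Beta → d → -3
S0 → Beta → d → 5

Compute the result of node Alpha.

a (Zane): min(1, 7) = 1
b (Zane): min(2, 8) = 2
Alpha (Jamal): max(1, 2) = 2

2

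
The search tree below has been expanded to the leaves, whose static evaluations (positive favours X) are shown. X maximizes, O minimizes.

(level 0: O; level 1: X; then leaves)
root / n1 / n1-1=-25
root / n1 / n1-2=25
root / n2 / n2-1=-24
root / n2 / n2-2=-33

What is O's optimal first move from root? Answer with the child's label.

n1 (X): max(-25, 25) = 25
n2 (X): max(-24, -33) = -24
root (O): min(25, -24) = -24
O at root wants the lowest of {n1=25, n2=-24}, so chooses n2.

n2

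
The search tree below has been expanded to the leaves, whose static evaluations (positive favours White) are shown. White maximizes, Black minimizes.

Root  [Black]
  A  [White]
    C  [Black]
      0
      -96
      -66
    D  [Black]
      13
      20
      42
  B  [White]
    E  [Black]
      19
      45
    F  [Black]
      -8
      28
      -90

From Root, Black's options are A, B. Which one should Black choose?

C (Black): min(0, -96, -66) = -96
D (Black): min(13, 20, 42) = 13
A (White): max(-96, 13) = 13
E (Black): min(19, 45) = 19
F (Black): min(-8, 28, -90) = -90
B (White): max(19, -90) = 19
Root (Black): min(13, 19) = 13
Black at Root wants the lowest of {A=13, B=19}, so chooses A.

A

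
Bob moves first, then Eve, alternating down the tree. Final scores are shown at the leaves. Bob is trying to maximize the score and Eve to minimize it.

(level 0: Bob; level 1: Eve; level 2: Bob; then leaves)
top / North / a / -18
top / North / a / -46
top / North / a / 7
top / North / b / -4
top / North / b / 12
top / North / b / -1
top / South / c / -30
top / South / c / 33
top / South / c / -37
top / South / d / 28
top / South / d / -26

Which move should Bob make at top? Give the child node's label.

South

a (Bob): max(-18, -46, 7) = 7
b (Bob): max(-4, 12, -1) = 12
North (Eve): min(7, 12) = 7
c (Bob): max(-30, 33, -37) = 33
d (Bob): max(28, -26) = 28
South (Eve): min(33, 28) = 28
top (Bob): max(7, 28) = 28
Bob at top wants the highest of {North=7, South=28}, so chooses South.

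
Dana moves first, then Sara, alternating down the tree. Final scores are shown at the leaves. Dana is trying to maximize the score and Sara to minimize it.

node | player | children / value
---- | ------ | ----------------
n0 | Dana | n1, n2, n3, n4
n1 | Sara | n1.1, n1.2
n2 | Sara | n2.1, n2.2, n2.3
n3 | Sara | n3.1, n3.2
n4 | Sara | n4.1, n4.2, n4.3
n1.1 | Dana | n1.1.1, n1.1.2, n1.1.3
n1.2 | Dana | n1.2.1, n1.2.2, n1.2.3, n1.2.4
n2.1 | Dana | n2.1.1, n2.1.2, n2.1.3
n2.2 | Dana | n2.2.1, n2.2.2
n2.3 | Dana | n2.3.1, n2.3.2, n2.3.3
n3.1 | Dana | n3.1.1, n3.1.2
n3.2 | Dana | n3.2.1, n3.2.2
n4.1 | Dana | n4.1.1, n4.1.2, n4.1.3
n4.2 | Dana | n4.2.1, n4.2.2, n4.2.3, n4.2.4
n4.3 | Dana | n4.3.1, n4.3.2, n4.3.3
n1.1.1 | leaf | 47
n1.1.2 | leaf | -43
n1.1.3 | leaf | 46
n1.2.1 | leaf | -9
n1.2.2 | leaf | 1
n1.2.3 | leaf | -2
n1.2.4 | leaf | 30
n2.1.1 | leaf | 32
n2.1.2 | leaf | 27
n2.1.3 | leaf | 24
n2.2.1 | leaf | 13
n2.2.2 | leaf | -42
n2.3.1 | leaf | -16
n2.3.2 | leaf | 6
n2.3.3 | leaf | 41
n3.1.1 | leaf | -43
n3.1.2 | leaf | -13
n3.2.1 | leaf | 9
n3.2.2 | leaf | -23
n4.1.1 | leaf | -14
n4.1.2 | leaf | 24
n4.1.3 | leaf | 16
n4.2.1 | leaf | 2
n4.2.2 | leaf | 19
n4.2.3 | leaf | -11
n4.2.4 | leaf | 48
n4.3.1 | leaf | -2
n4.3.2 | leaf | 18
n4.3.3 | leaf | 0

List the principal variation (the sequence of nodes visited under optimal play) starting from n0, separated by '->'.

n0 -> n1 -> n1.2 -> n1.2.4

n1.1 (Dana): max(47, -43, 46) = 47
n1.2 (Dana): max(-9, 1, -2, 30) = 30
n1 (Sara): min(47, 30) = 30
n2.1 (Dana): max(32, 27, 24) = 32
n2.2 (Dana): max(13, -42) = 13
n2.3 (Dana): max(-16, 6, 41) = 41
n2 (Sara): min(32, 13, 41) = 13
n3.1 (Dana): max(-43, -13) = -13
n3.2 (Dana): max(9, -23) = 9
n3 (Sara): min(-13, 9) = -13
n4.1 (Dana): max(-14, 24, 16) = 24
n4.2 (Dana): max(2, 19, -11, 48) = 48
n4.3 (Dana): max(-2, 18, 0) = 18
n4 (Sara): min(24, 48, 18) = 18
n0 (Dana): max(30, 13, -13, 18) = 30
At n0, Dana picks n1 (highest: 30).
At n1, Sara picks n1.2 (lowest: 30).
At n1.2, Dana picks n1.2.4 (highest: 30).
Terminal value 30.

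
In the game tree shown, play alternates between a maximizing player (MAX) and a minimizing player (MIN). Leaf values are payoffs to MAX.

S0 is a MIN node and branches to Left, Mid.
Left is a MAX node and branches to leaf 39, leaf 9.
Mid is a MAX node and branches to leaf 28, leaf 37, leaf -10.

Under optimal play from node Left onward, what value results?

Left (MAX): max(39, 9) = 39

39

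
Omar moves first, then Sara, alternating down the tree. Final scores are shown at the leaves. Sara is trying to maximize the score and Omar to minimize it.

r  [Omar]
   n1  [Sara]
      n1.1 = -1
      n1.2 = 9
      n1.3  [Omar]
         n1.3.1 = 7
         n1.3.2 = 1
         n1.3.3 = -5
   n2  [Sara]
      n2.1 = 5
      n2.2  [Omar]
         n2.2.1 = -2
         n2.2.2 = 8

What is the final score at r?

n1.3 (Omar): min(7, 1, -5) = -5
n1 (Sara): max(-1, 9, -5) = 9
n2.2 (Omar): min(-2, 8) = -2
n2 (Sara): max(5, -2) = 5
r (Omar): min(9, 5) = 5

5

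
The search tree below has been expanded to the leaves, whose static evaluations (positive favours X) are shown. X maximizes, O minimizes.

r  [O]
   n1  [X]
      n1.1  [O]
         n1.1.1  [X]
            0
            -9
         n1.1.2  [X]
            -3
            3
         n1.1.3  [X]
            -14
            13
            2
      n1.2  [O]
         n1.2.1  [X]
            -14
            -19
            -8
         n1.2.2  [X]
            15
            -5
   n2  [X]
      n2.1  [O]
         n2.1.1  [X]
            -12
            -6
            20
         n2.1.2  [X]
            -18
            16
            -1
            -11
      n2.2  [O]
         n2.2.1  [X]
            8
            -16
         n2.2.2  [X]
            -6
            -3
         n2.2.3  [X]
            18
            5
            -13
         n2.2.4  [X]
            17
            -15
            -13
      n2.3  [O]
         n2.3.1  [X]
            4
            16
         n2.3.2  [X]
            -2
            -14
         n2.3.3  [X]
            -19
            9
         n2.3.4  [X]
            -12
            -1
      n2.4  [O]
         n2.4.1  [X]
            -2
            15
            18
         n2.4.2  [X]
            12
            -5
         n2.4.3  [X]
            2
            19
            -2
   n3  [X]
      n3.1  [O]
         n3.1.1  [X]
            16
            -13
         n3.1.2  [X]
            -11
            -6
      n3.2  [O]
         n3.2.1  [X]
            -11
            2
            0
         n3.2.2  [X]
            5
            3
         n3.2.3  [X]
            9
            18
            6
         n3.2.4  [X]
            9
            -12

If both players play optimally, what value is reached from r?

0

n1.1.1 (X): max(0, -9) = 0
n1.1.2 (X): max(-3, 3) = 3
n1.1.3 (X): max(-14, 13, 2) = 13
n1.1 (O): min(0, 3, 13) = 0
n1.2.1 (X): max(-14, -19, -8) = -8
n1.2.2 (X): max(15, -5) = 15
n1.2 (O): min(-8, 15) = -8
n1 (X): max(0, -8) = 0
n2.1.1 (X): max(-12, -6, 20) = 20
n2.1.2 (X): max(-18, 16, -1, -11) = 16
n2.1 (O): min(20, 16) = 16
n2.2.1 (X): max(8, -16) = 8
n2.2.2 (X): max(-6, -3) = -3
n2.2.3 (X): max(18, 5, -13) = 18
n2.2.4 (X): max(17, -15, -13) = 17
n2.2 (O): min(8, -3, 18, 17) = -3
n2.3.1 (X): max(4, 16) = 16
n2.3.2 (X): max(-2, -14) = -2
n2.3.3 (X): max(-19, 9) = 9
n2.3.4 (X): max(-12, -1) = -1
n2.3 (O): min(16, -2, 9, -1) = -2
n2.4.1 (X): max(-2, 15, 18) = 18
n2.4.2 (X): max(12, -5) = 12
n2.4.3 (X): max(2, 19, -2) = 19
n2.4 (O): min(18, 12, 19) = 12
n2 (X): max(16, -3, -2, 12) = 16
n3.1.1 (X): max(16, -13) = 16
n3.1.2 (X): max(-11, -6) = -6
n3.1 (O): min(16, -6) = -6
n3.2.1 (X): max(-11, 2, 0) = 2
n3.2.2 (X): max(5, 3) = 5
n3.2.3 (X): max(9, 18, 6) = 18
n3.2.4 (X): max(9, -12) = 9
n3.2 (O): min(2, 5, 18, 9) = 2
n3 (X): max(-6, 2) = 2
r (O): min(0, 16, 2) = 0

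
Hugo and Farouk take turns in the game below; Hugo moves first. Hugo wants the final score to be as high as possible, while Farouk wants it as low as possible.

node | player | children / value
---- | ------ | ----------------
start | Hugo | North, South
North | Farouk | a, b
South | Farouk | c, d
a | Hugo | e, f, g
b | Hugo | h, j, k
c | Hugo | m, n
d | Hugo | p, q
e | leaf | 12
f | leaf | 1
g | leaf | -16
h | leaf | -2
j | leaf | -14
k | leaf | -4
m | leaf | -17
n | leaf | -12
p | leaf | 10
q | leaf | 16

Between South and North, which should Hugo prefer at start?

c (Hugo): max(-17, -12) = -12
d (Hugo): max(10, 16) = 16
South (Farouk): min(-12, 16) = -12
a (Hugo): max(12, 1, -16) = 12
b (Hugo): max(-2, -14, -4) = -2
North (Farouk): min(12, -2) = -2
Hugo prefers the higher value; South=-12, North=-2. North is better since -2 > -12.

North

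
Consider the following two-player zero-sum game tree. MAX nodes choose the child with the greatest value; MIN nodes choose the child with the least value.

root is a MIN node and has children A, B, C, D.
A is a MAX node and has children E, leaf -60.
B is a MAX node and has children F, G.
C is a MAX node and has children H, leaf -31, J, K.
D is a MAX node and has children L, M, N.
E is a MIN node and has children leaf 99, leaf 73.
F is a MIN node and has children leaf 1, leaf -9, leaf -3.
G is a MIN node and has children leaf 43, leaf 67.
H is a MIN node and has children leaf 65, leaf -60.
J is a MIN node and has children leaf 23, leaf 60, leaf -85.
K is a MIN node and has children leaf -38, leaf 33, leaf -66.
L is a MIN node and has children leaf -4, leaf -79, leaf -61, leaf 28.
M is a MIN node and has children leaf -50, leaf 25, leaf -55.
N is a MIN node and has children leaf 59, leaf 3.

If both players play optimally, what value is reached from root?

E (MIN): min(99, 73) = 73
A (MAX): max(73, -60) = 73
F (MIN): min(1, -9, -3) = -9
G (MIN): min(43, 67) = 43
B (MAX): max(-9, 43) = 43
H (MIN): min(65, -60) = -60
J (MIN): min(23, 60, -85) = -85
K (MIN): min(-38, 33, -66) = -66
C (MAX): max(-60, -31, -85, -66) = -31
L (MIN): min(-4, -79, -61, 28) = -79
M (MIN): min(-50, 25, -55) = -55
N (MIN): min(59, 3) = 3
D (MAX): max(-79, -55, 3) = 3
root (MIN): min(73, 43, -31, 3) = -31

-31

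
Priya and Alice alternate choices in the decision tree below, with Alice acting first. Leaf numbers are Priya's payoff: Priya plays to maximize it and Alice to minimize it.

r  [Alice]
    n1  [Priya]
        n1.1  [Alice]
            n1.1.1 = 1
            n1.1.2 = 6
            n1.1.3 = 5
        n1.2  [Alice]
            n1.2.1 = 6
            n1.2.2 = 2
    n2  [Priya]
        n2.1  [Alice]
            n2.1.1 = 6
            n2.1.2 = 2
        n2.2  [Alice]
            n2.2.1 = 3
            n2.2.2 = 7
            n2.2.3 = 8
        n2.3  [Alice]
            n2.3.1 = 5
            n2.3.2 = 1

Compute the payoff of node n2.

3

n2.1 (Alice): min(6, 2) = 2
n2.2 (Alice): min(3, 7, 8) = 3
n2.3 (Alice): min(5, 1) = 1
n2 (Priya): max(2, 3, 1) = 3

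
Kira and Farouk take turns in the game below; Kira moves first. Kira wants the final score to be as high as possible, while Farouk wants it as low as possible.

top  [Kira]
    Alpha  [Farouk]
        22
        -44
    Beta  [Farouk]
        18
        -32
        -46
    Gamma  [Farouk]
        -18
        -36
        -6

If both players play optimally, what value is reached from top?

-36

Alpha (Farouk): min(22, -44) = -44
Beta (Farouk): min(18, -32, -46) = -46
Gamma (Farouk): min(-18, -36, -6) = -36
top (Kira): max(-44, -46, -36) = -36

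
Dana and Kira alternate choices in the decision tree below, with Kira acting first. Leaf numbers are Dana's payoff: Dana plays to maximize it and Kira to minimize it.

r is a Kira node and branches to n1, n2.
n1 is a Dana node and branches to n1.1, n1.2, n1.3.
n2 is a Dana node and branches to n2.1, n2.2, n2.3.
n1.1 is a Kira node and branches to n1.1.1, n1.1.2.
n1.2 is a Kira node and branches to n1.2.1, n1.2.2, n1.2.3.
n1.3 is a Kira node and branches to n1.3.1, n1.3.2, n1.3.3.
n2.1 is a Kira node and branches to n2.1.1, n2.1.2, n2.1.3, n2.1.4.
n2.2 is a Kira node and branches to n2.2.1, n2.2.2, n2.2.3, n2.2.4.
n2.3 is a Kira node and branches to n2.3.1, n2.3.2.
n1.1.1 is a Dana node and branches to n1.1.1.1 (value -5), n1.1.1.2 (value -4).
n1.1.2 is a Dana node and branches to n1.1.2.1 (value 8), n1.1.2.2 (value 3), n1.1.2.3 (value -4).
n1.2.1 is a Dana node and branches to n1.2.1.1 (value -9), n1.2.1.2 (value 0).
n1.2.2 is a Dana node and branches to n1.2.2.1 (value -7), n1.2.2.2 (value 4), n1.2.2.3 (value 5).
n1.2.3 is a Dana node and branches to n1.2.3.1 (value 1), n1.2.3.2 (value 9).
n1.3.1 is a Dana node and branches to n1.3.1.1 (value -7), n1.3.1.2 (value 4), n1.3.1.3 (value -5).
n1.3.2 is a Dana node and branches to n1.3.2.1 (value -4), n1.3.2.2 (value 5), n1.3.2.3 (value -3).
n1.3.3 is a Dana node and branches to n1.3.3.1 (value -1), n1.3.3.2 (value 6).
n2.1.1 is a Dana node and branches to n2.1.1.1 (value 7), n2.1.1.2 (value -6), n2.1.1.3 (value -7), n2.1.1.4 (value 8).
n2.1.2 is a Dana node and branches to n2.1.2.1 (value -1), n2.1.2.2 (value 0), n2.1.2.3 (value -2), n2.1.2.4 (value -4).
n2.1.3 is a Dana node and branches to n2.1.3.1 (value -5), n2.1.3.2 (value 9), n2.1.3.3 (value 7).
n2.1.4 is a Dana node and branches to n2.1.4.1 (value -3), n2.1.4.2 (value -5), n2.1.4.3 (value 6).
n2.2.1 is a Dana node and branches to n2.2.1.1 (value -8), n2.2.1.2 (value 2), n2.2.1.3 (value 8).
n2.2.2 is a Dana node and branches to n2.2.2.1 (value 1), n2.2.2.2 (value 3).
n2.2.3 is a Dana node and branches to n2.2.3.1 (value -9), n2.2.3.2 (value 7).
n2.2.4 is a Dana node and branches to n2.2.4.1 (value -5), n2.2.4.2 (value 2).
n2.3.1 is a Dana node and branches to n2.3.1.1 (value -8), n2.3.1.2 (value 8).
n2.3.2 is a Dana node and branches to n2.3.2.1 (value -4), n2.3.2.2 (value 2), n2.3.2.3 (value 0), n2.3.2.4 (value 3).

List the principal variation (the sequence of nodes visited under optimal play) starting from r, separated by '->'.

n1.1.1 (Dana): max(-5, -4) = -4
n1.1.2 (Dana): max(8, 3, -4) = 8
n1.1 (Kira): min(-4, 8) = -4
n1.2.1 (Dana): max(-9, 0) = 0
n1.2.2 (Dana): max(-7, 4, 5) = 5
n1.2.3 (Dana): max(1, 9) = 9
n1.2 (Kira): min(0, 5, 9) = 0
n1.3.1 (Dana): max(-7, 4, -5) = 4
n1.3.2 (Dana): max(-4, 5, -3) = 5
n1.3.3 (Dana): max(-1, 6) = 6
n1.3 (Kira): min(4, 5, 6) = 4
n1 (Dana): max(-4, 0, 4) = 4
n2.1.1 (Dana): max(7, -6, -7, 8) = 8
n2.1.2 (Dana): max(-1, 0, -2, -4) = 0
n2.1.3 (Dana): max(-5, 9, 7) = 9
n2.1.4 (Dana): max(-3, -5, 6) = 6
n2.1 (Kira): min(8, 0, 9, 6) = 0
n2.2.1 (Dana): max(-8, 2, 8) = 8
n2.2.2 (Dana): max(1, 3) = 3
n2.2.3 (Dana): max(-9, 7) = 7
n2.2.4 (Dana): max(-5, 2) = 2
n2.2 (Kira): min(8, 3, 7, 2) = 2
n2.3.1 (Dana): max(-8, 8) = 8
n2.3.2 (Dana): max(-4, 2, 0, 3) = 3
n2.3 (Kira): min(8, 3) = 3
n2 (Dana): max(0, 2, 3) = 3
r (Kira): min(4, 3) = 3
At r, Kira picks n2 (lowest: 3).
At n2, Dana picks n2.3 (highest: 3).
At n2.3, Kira picks n2.3.2 (lowest: 3).
At n2.3.2, Dana picks n2.3.2.4 (highest: 3).
Terminal value 3.

r -> n2 -> n2.3 -> n2.3.2 -> n2.3.2.4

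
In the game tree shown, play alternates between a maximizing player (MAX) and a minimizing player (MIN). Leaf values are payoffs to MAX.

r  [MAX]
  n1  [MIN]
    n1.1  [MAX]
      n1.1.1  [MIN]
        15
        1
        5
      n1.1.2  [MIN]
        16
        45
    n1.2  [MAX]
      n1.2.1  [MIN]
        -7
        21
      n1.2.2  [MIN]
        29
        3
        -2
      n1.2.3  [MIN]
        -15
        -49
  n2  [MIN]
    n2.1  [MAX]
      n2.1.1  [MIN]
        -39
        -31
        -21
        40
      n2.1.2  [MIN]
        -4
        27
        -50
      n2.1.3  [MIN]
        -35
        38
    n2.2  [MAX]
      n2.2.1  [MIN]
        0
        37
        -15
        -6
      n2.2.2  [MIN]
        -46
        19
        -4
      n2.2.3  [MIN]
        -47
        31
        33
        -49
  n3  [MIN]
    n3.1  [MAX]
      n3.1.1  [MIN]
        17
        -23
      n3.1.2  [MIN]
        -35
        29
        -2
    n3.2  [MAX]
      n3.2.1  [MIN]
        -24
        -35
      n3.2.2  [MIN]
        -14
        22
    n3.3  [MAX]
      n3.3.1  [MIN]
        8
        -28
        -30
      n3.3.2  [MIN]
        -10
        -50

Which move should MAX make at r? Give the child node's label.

n1

n1.1.1 (MIN): min(15, 1, 5) = 1
n1.1.2 (MIN): min(16, 45) = 16
n1.1 (MAX): max(1, 16) = 16
n1.2.1 (MIN): min(-7, 21) = -7
n1.2.2 (MIN): min(29, 3, -2) = -2
n1.2.3 (MIN): min(-15, -49) = -49
n1.2 (MAX): max(-7, -2, -49) = -2
n1 (MIN): min(16, -2) = -2
n2.1.1 (MIN): min(-39, -31, -21, 40) = -39
n2.1.2 (MIN): min(-4, 27, -50) = -50
n2.1.3 (MIN): min(-35, 38) = -35
n2.1 (MAX): max(-39, -50, -35) = -35
n2.2.1 (MIN): min(0, 37, -15, -6) = -15
n2.2.2 (MIN): min(-46, 19, -4) = -46
n2.2.3 (MIN): min(-47, 31, 33, -49) = -49
n2.2 (MAX): max(-15, -46, -49) = -15
n2 (MIN): min(-35, -15) = -35
n3.1.1 (MIN): min(17, -23) = -23
n3.1.2 (MIN): min(-35, 29, -2) = -35
n3.1 (MAX): max(-23, -35) = -23
n3.2.1 (MIN): min(-24, -35) = -35
n3.2.2 (MIN): min(-14, 22) = -14
n3.2 (MAX): max(-35, -14) = -14
n3.3.1 (MIN): min(8, -28, -30) = -30
n3.3.2 (MIN): min(-10, -50) = -50
n3.3 (MAX): max(-30, -50) = -30
n3 (MIN): min(-23, -14, -30) = -30
r (MAX): max(-2, -35, -30) = -2
MAX at r wants the highest of {n1=-2, n2=-35, n3=-30}, so chooses n1.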